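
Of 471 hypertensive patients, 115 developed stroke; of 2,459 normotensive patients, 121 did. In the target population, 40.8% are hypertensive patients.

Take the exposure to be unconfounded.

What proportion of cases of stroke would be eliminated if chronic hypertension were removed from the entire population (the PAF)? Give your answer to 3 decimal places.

p₁ = P(outcome | exposed) = 115/471 = 0.24416
p₀ = P(outcome | unexposed) = 121/2459 = 0.049207
Overall risk P(Y=1) = π·p₁ + (1−π)·p₀ = 0.408×0.24416 + 0.592×0.049207 = 0.12875.
Under exogeneity, PAF = [P(Y=1) − p₀] / P(Y=1).
PAF = (0.12875 − 0.049207) / 0.12875 ≈ 0.6178

PAF ≈ 0.618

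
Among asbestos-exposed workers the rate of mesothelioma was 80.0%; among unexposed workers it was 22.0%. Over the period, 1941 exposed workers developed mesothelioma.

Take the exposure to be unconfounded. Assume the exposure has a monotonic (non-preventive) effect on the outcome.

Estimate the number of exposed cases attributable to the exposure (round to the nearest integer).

p₁ = 0.8, p₀ = 0.22.
PN = (p₁ − p₀)/p₁ = (0.8 − 0.22) / 0.8 ≈ 0.72500.
Attributable cases ≈ PN × (exposed cases) = 0.72500 × 1941 ≈ 1407.23.

about 1407 cases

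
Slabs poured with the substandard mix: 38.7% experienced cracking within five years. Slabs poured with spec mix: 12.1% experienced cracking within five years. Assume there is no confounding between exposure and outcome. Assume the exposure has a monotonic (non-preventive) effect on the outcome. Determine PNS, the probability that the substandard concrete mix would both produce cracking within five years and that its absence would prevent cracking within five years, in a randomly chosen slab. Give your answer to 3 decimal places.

PNS ≈ 0.266

p₁ = 0.387, p₀ = 0.121.
Under exogeneity and monotonicity, PNS = p₁ − p₀.
PNS = 0.387 − 0.121 = 0.266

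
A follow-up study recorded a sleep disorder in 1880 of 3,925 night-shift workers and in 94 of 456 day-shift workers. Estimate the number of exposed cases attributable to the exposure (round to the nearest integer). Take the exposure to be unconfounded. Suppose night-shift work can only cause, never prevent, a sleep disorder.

p₁ = P(outcome | exposed) = 1880/3925 = 0.47898
p₀ = P(outcome | unexposed) = 94/456 = 0.20614
PN = (p₁ − p₀)/p₁ = (0.47898 − 0.20614) / 0.47898 ≈ 0.56963.
Attributable cases ≈ PN × (exposed cases) = 0.56963 × 1880 ≈ 1070.90.

about 1071 cases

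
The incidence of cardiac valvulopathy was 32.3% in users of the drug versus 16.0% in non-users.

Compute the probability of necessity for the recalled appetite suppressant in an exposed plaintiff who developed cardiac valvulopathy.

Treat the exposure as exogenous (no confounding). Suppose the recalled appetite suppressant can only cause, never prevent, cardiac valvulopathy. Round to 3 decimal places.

PN ≈ 0.505

p₁ = 0.323, p₀ = 0.16.
Under exogeneity and monotonicity, PN = (p₁ − p₀) / p₁.
PN = (0.323 − 0.16) / 0.323 = 0.163 / 0.323 ≈ 0.5046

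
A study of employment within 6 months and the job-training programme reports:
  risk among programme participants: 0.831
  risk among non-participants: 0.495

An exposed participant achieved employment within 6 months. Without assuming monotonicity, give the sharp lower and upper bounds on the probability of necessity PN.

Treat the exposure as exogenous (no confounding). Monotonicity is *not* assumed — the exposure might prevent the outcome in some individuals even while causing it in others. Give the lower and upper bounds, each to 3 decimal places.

Let p₁ = 0.831, p₀ = 0.495.
Under exogeneity alone the bounds on PN are max{0,(p₁−p₀)/p₁} ≤ PN ≤ min{1,(1−p₀)/p₁}.
  lower = (p₁ − p₀)/p₁ = 0.336 / 0.831 ≈ 0.4043
  upper = min{1, (1 − p₀)/p₁} = 0.505 / 0.831 ≈ 0.6077

0.404 ≤ PN ≤ 0.608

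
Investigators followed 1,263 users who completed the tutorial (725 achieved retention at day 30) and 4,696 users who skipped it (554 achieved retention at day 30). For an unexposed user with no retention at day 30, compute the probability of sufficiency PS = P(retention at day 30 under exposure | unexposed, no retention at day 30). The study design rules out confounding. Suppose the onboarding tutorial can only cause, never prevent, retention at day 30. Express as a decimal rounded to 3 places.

p₁ = P(outcome | exposed) = 725/1263 = 0.57403
p₀ = P(outcome | unexposed) = 554/4696 = 0.11797
Under exogeneity and monotonicity, PS = (p₁ − p₀) / (1 − p₀).
PS = (0.57403 − 0.11797) / (1 − 0.11797) = 0.45606 / 0.88203 ≈ 0.5171

PS ≈ 0.517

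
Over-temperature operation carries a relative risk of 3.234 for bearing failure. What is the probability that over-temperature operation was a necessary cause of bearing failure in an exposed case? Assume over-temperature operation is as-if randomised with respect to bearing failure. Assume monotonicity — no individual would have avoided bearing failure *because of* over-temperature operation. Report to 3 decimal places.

Under exogeneity and monotonicity, PN = (RR − 1) / RR = 1 − 1/RR.
PN = (3.234 − 1) / 3.234 = 2.234 / 3.234 ≈ 0.6908

PN ≈ 0.691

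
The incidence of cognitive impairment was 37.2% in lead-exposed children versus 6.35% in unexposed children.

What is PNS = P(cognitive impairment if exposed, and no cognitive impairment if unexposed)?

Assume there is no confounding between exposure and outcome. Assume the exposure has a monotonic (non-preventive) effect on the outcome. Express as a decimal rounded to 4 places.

PNS ≈ 0.3085

p₁ = 0.372, p₀ = 0.0635.
Under exogeneity and monotonicity, PNS = p₁ − p₀.
PNS = 0.372 − 0.0635 = 0.3085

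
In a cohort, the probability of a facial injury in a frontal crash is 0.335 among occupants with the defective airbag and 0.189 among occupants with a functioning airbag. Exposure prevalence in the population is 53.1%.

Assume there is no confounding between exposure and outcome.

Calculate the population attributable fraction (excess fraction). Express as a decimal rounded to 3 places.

Let p₁ = 0.335, p₀ = 0.189.
Overall risk P(Y=1) = π·p₁ + (1−π)·p₀ = 0.531×0.335 + 0.469×0.189 = 0.26653.
Under exogeneity, PAF = [P(Y=1) − p₀] / P(Y=1).
PAF = (0.26653 − 0.189) / 0.26653 ≈ 0.2909

PAF ≈ 0.291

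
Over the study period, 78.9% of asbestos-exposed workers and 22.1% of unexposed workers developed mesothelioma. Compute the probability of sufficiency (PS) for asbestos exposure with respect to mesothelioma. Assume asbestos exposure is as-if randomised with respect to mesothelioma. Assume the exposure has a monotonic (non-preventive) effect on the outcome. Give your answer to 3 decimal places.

PS ≈ 0.729

p₁ = 0.789, p₀ = 0.221.
Under exogeneity and monotonicity, PS = (p₁ − p₀) / (1 − p₀).
PS = (0.789 − 0.221) / (1 − 0.221) = 0.568 / 0.779 ≈ 0.7291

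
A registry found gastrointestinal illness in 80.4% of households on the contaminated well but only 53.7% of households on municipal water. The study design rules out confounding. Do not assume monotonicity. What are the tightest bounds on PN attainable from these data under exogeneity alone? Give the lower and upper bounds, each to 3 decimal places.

0.332 ≤ PN ≤ 0.576

p₁ = 0.804, p₀ = 0.537.
Under exogeneity alone the bounds on PN are max{0,(p₁−p₀)/p₁} ≤ PN ≤ min{1,(1−p₀)/p₁}.
  lower = (p₁ − p₀)/p₁ = 0.267 / 0.804 ≈ 0.3321
  upper = min{1, (1 − p₀)/p₁} = 0.463 / 0.804 ≈ 0.5759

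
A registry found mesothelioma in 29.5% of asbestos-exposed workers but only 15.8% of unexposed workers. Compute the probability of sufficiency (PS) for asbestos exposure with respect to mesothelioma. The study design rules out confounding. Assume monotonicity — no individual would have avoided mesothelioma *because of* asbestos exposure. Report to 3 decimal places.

p₁ = 0.295, p₀ = 0.158.
Under exogeneity and monotonicity, PS = (p₁ − p₀) / (1 − p₀).
PS = (0.295 − 0.158) / (1 − 0.158) = 0.137 / 0.842 ≈ 0.1627

PS ≈ 0.163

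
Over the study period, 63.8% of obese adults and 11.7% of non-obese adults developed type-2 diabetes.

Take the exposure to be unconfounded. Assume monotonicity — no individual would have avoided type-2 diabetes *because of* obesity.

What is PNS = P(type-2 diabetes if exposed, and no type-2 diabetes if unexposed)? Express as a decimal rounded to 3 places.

PNS ≈ 0.521

p₁ = 0.638, p₀ = 0.117.
Under exogeneity and monotonicity, PNS = p₁ − p₀.
PNS = 0.638 − 0.117 = 0.521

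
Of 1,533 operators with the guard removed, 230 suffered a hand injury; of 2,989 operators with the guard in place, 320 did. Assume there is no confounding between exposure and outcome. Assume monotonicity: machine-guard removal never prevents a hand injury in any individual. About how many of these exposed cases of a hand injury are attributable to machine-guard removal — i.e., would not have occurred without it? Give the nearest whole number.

about 66 cases

p₁ = P(outcome | exposed) = 230/1533 = 0.15003
p₀ = P(outcome | unexposed) = 320/2989 = 0.10706
PN = (p₁ − p₀)/p₁ = (0.15003 − 0.10706) / 0.15003 ≈ 0.28643.
Attributable cases ≈ PN × (exposed cases) = 0.28643 × 230 ≈ 65.88.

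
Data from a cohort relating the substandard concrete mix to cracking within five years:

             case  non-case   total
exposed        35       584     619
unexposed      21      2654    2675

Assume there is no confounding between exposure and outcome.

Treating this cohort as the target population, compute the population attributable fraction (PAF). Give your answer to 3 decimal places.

PAF ≈ 0.538

p₁ = P(outcome | exposed) = 35/619 = 0.056543
p₀ = P(outcome | unexposed) = 21/2675 = 0.0078505
Exposure prevalence π = 619/3294 = 0.18792; overall risk P(Y=1) = 0.017001.
Under exogeneity, PAF = [P(Y=1) − p₀]/P(Y=1).
PAF = (0.017001 − 0.0078505) / 0.017001 ≈ 0.5382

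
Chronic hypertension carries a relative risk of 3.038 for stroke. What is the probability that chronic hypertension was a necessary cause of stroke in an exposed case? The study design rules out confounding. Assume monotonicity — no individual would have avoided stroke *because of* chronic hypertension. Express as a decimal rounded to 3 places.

PN ≈ 0.671

Under exogeneity and monotonicity, PN = (RR − 1) / RR = 1 − 1/RR.
PN = (3.038 − 1) / 3.038 = 2.038 / 3.038 ≈ 0.6708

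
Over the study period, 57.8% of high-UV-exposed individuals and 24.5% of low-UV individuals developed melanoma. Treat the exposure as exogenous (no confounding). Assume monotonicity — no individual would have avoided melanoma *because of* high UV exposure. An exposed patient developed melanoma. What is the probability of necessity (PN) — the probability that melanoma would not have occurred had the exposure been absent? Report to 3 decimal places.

PN ≈ 0.576

p₁ = 0.578, p₀ = 0.245.
Under exogeneity and monotonicity, PN = (p₁ − p₀) / p₁.
PN = (0.578 − 0.245) / 0.578 = 0.333 / 0.578 ≈ 0.5761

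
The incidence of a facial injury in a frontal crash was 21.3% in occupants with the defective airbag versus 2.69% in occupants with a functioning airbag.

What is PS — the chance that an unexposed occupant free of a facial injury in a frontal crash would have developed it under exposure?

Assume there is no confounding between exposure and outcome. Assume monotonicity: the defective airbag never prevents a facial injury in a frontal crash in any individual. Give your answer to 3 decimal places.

PS ≈ 0.191

p₁ = 0.213, p₀ = 0.0269.
Under exogeneity and monotonicity, PS = (p₁ − p₀) / (1 − p₀).
PS = (0.213 − 0.0269) / (1 − 0.0269) = 0.1861 / 0.9731 ≈ 0.1912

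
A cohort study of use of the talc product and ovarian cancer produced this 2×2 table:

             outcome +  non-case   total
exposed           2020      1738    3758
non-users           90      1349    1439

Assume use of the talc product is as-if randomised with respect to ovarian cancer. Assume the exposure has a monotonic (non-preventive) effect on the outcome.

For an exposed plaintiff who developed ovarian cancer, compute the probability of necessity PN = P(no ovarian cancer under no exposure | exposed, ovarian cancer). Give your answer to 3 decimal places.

PN ≈ 0.884

p₁ = P(outcome | exposed) = 2020/3758 = 0.53752
p₀ = P(outcome | unexposed) = 90/1439 = 0.062543
Under exogeneity and monotonicity, PN = (p₁ − p₀)/p₁.
PN = (0.53752 − 0.062543) / 0.53752 ≈ 0.8836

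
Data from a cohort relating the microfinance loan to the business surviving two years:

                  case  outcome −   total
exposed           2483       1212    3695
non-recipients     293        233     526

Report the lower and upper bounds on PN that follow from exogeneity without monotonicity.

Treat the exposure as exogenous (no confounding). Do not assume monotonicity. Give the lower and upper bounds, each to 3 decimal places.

p₁ = P(outcome | exposed) = 2483/3695 = 0.67199
p₀ = P(outcome | unexposed) = 293/526 = 0.55703
Under exogeneity alone the bounds on PN are max{0,(p₁−p₀)/p₁} ≤ PN ≤ min{1,(1−p₀)/p₁}.
  lower = (p₁ − p₀)/p₁ = 0.11495 / 0.67199 ≈ 0.1711
  upper = min{1, (1 − p₀)/p₁} = 0.44297 / 0.67199 ≈ 0.6592

0.171 ≤ PN ≤ 0.659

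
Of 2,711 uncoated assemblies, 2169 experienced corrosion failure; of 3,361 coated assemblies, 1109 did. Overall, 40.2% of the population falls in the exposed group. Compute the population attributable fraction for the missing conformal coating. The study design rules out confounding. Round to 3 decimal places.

PAF ≈ 0.364

p₁ = P(outcome | exposed) = 2169/2711 = 0.80007
p₀ = P(outcome | unexposed) = 1109/3361 = 0.32996
Overall risk P(Y=1) = π·p₁ + (1−π)·p₀ = 0.402×0.80007 + 0.598×0.32996 = 0.51895.
Under exogeneity, PAF = [P(Y=1) − p₀] / P(Y=1).
PAF = (0.51895 − 0.32996) / 0.51895 ≈ 0.3642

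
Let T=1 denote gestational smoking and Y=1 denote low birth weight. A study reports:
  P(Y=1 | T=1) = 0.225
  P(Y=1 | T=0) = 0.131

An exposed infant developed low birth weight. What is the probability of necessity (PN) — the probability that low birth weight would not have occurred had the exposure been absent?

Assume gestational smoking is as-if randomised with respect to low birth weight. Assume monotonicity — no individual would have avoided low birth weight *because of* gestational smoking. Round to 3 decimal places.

Let p₁ = 0.225, p₀ = 0.131.
Under exogeneity and monotonicity, PN = (p₁ − p₀) / p₁.
PN = (0.225 − 0.131) / 0.225 = 0.094 / 0.225 ≈ 0.4178

PN ≈ 0.418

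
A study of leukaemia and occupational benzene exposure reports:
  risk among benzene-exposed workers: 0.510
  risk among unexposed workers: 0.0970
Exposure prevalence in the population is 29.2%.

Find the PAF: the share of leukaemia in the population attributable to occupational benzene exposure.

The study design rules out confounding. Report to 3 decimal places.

Let p₁ = 0.51, p₀ = 0.097.
Overall risk P(Y=1) = π·p₁ + (1−π)·p₀ = 0.292×0.51 + 0.708×0.097 = 0.2176.
Under exogeneity, PAF = [P(Y=1) − p₀] / P(Y=1).
PAF = (0.2176 − 0.097) / 0.2176 ≈ 0.5542

PAF ≈ 0.554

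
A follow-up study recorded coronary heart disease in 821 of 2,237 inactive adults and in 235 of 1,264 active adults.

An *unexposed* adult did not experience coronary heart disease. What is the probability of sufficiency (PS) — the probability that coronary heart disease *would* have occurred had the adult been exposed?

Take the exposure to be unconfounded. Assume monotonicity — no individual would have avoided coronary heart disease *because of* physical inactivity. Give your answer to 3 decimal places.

PS ≈ 0.222

p₁ = P(outcome | exposed) = 821/2237 = 0.36701
p₀ = P(outcome | unexposed) = 235/1264 = 0.18592
Under exogeneity and monotonicity, PS = (p₁ − p₀) / (1 − p₀).
PS = (0.36701 − 0.18592) / (1 − 0.18592) = 0.18109 / 0.81408 ≈ 0.2224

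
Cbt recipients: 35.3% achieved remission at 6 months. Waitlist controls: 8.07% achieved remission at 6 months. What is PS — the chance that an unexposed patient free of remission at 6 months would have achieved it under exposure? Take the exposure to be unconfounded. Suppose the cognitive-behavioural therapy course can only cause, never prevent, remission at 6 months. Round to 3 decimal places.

PS ≈ 0.296

p₁ = 0.353, p₀ = 0.0807.
Under exogeneity and monotonicity, PS = (p₁ − p₀) / (1 − p₀).
PS = (0.353 − 0.0807) / (1 − 0.0807) = 0.2723 / 0.9193 ≈ 0.2962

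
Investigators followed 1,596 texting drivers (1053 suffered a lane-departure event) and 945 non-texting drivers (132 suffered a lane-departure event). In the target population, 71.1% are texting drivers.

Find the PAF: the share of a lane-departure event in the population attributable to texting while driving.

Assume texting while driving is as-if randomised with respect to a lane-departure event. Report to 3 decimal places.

PAF ≈ 0.726

p₁ = P(outcome | exposed) = 1053/1596 = 0.65977
p₀ = P(outcome | unexposed) = 132/945 = 0.13968
Overall risk P(Y=1) = π·p₁ + (1−π)·p₀ = 0.711×0.65977 + 0.289×0.13968 = 0.50947.
Under exogeneity, PAF = [P(Y=1) − p₀] / P(Y=1).
PAF = (0.50947 − 0.13968) / 0.50947 ≈ 0.7258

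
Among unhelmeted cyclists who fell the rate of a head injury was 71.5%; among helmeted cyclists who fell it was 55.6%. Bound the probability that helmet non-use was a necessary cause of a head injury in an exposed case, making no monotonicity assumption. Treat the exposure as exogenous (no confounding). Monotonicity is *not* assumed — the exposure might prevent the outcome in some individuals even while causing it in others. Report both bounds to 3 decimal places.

0.222 ≤ PN ≤ 0.621

p₁ = 0.715, p₀ = 0.556.
Under exogeneity alone the bounds on PN are max{0,(p₁−p₀)/p₁} ≤ PN ≤ min{1,(1−p₀)/p₁}.
  lower = (p₁ − p₀)/p₁ = 0.159 / 0.715 ≈ 0.2224
  upper = min{1, (1 − p₀)/p₁} = 0.444 / 0.715 ≈ 0.6210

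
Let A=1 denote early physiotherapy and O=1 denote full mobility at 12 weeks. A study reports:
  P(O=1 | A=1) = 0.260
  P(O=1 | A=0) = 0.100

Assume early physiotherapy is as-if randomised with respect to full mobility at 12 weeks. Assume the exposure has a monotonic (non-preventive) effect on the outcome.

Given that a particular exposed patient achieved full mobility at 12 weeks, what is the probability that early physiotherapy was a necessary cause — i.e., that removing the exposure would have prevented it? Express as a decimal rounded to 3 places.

PN ≈ 0.615

Let p₁ = 0.26, p₀ = 0.1.
Under exogeneity and monotonicity, PN = (p₁ − p₀) / p₁.
PN = (0.26 − 0.1) / 0.26 = 0.16 / 0.26 ≈ 0.6154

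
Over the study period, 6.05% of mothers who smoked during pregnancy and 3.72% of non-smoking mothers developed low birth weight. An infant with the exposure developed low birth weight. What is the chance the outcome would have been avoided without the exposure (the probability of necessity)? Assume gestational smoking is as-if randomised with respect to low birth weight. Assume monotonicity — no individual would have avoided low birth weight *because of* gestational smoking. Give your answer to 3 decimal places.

p₁ = 0.0605, p₀ = 0.0372.
Under exogeneity and monotonicity, PN = (p₁ − p₀) / p₁.
PN = (0.0605 − 0.0372) / 0.0605 = 0.0233 / 0.0605 ≈ 0.3851

PN ≈ 0.385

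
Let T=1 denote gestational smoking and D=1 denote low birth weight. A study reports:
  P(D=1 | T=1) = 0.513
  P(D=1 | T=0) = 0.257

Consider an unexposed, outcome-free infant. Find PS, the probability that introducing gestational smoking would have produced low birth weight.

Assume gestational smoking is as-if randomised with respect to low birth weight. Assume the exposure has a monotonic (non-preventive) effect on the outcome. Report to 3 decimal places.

Let p₁ = 0.513, p₀ = 0.257.
Under exogeneity and monotonicity, PS = (p₁ − p₀) / (1 − p₀).
PS = (0.513 − 0.257) / (1 − 0.257) = 0.256 / 0.743 ≈ 0.3445

PS ≈ 0.345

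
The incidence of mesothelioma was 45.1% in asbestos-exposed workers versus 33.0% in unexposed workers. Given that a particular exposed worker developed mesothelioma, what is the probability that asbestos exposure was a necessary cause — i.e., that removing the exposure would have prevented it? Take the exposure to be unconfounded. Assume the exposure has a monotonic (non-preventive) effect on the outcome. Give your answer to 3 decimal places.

PN ≈ 0.268

p₁ = 0.451, p₀ = 0.33.
Under exogeneity and monotonicity, PN = (p₁ − p₀) / p₁.
PN = (0.451 − 0.33) / 0.451 = 0.121 / 0.451 ≈ 0.2683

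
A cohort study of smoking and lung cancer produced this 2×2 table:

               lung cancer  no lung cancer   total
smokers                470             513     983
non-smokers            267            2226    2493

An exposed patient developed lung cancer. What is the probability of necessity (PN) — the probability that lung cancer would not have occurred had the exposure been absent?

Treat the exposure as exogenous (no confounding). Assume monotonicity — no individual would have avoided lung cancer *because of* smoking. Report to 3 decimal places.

PN ≈ 0.776

p₁ = P(outcome | exposed) = 470/983 = 0.47813
p₀ = P(outcome | unexposed) = 267/2493 = 0.1071
Under exogeneity and monotonicity, PN = (p₁ − p₀) / p₁.
PN = (0.47813 − 0.1071) / 0.47813 = 0.37103 / 0.47813 ≈ 0.7760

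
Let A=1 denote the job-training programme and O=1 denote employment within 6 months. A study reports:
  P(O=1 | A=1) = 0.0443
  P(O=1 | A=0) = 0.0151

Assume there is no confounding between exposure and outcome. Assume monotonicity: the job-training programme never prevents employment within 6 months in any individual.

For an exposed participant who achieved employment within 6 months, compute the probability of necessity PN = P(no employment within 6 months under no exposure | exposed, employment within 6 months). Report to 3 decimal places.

Let p₁ = 0.0443, p₀ = 0.0151.
Under exogeneity and monotonicity, PN = (p₁ − p₀) / p₁.
PN = (0.0443 − 0.0151) / 0.0443 = 0.0292 / 0.0443 ≈ 0.6591

PN ≈ 0.659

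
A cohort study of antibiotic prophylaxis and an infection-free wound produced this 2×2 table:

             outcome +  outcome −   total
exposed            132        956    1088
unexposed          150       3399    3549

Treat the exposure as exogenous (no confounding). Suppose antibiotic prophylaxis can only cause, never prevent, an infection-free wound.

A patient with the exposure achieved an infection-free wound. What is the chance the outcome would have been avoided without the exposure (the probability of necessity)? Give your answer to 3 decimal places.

p₁ = P(outcome | exposed) = 132/1088 = 0.12132
p₀ = P(outcome | unexposed) = 150/3549 = 0.042265
Under exogeneity and monotonicity, PN = (p₁ − p₀) / p₁.
PN = (0.12132 − 0.042265) / 0.12132 = 0.079058 / 0.12132 ≈ 0.6516

PN ≈ 0.652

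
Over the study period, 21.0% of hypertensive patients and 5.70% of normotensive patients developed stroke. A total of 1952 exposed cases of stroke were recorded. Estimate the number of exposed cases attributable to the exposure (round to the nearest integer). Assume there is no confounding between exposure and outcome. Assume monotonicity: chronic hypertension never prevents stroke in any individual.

about 1422 cases

p₁ = 0.21, p₀ = 0.057.
PN = (p₁ − p₀)/p₁ = (0.21 − 0.057) / 0.21 ≈ 0.72857.
Attributable cases ≈ PN × (exposed cases) = 0.72857 × 1952 ≈ 1422.17.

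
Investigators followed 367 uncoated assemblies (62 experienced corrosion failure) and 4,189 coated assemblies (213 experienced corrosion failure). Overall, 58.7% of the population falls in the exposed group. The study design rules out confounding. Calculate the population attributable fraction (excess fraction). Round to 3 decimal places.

PAF ≈ 0.577

p₁ = P(outcome | exposed) = 62/367 = 0.16894
p₀ = P(outcome | unexposed) = 213/4189 = 0.050847
Overall risk P(Y=1) = π·p₁ + (1−π)·p₀ = 0.587×0.16894 + 0.413×0.050847 = 0.12017.
Under exogeneity, PAF = [P(Y=1) − p₀] / P(Y=1).
PAF = (0.12017 − 0.050847) / 0.12017 ≈ 0.5769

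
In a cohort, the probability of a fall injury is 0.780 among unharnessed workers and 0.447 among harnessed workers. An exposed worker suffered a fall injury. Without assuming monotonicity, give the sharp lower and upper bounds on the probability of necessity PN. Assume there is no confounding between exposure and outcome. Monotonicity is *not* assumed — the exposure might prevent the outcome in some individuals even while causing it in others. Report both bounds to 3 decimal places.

0.427 ≤ PN ≤ 0.709

Let p₁ = 0.78, p₀ = 0.447.
Under exogeneity alone the bounds on PN are max{0,(p₁−p₀)/p₁} ≤ PN ≤ min{1,(1−p₀)/p₁}.
  lower = (p₁ − p₀)/p₁ = 0.333 / 0.78 ≈ 0.4269
  upper = min{1, (1 − p₀)/p₁} = 0.553 / 0.78 ≈ 0.7090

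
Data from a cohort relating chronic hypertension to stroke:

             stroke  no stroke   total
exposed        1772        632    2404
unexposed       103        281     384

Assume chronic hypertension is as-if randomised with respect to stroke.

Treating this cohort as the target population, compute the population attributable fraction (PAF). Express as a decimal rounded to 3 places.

PAF ≈ 0.601

p₁ = P(outcome | exposed) = 1772/2404 = 0.7371
p₀ = P(outcome | unexposed) = 103/384 = 0.26823
Exposure prevalence π = 2404/2788 = 0.86227; overall risk P(Y=1) = 0.67253.
Under exogeneity, PAF = [P(Y=1) − p₀]/P(Y=1).
PAF = (0.67253 − 0.26823) / 0.67253 ≈ 0.6012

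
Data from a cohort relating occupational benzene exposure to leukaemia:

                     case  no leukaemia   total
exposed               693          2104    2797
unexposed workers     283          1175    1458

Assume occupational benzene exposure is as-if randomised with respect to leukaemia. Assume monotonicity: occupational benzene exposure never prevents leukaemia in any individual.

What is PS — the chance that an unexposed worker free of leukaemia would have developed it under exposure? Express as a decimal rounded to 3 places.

PS ≈ 0.067

p₁ = P(outcome | exposed) = 693/2797 = 0.24777
p₀ = P(outcome | unexposed) = 283/1458 = 0.1941
Under exogeneity and monotonicity, PS = (p₁ − p₀)/(1 − p₀).
PS = (0.24777 − 0.1941) / 0.8059 ≈ 0.0666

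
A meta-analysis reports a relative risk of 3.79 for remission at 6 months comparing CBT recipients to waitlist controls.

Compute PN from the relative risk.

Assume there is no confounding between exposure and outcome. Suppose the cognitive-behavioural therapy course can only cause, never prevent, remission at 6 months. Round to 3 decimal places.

Under exogeneity and monotonicity, PN = (RR − 1) / RR = 1 − 1/RR.
PN = (3.79 − 1) / 3.79 = 2.79 / 3.79 ≈ 0.7361

PN ≈ 0.736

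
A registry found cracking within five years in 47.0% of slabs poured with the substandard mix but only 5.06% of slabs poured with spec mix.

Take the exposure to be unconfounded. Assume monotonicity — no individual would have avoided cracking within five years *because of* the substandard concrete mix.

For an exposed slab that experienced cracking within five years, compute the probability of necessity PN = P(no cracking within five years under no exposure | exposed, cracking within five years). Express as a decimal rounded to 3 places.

PN ≈ 0.892

p₁ = 0.47, p₀ = 0.0506.
Under exogeneity and monotonicity, PN = (p₁ − p₀) / p₁.
PN = (0.47 − 0.0506) / 0.47 = 0.4194 / 0.47 ≈ 0.8923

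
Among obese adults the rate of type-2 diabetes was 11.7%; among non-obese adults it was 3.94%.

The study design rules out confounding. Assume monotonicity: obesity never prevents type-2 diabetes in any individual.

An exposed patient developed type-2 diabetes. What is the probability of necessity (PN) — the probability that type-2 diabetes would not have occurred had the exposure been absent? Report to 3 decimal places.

PN ≈ 0.663

p₁ = 0.117, p₀ = 0.0394.
Under exogeneity and monotonicity, PN = (p₁ − p₀) / p₁.
PN = (0.117 − 0.0394) / 0.117 = 0.0776 / 0.117 ≈ 0.6632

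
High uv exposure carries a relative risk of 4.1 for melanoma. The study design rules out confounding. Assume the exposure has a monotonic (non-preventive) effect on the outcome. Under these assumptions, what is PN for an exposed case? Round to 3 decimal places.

PN ≈ 0.756

Under exogeneity and monotonicity, PN = (RR − 1) / RR = 1 − 1/RR.
PN = (4.1 − 1) / 4.1 = 3.1 / 4.1 ≈ 0.7561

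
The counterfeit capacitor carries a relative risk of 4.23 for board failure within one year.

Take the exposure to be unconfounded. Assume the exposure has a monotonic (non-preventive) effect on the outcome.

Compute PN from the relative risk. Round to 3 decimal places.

PN ≈ 0.764

Under exogeneity and monotonicity, PN = (RR − 1) / RR = 1 − 1/RR.
PN = (4.23 − 1) / 4.23 = 3.23 / 4.23 ≈ 0.7636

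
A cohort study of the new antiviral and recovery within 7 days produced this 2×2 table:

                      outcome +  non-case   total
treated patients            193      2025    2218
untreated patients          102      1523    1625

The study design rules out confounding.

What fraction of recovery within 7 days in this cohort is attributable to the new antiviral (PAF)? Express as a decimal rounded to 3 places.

PAF ≈ 0.182

p₁ = P(outcome | exposed) = 193/2218 = 0.087015
p₀ = P(outcome | unexposed) = 102/1625 = 0.062769
Exposure prevalence π = 2218/3843 = 0.57715; overall risk P(Y=1) = 0.076763.
Under exogeneity, PAF = [P(Y=1) − p₀]/P(Y=1).
PAF = (0.076763 − 0.062769) / 0.076763 ≈ 0.1823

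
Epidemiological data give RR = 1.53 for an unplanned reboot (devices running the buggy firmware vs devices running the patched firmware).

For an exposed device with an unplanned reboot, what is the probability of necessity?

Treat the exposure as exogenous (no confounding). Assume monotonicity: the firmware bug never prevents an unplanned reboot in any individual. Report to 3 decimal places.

PN ≈ 0.346

Under exogeneity and monotonicity, PN = (RR − 1) / RR = 1 − 1/RR.
PN = (1.53 − 1) / 1.53 = 0.53 / 1.53 ≈ 0.3464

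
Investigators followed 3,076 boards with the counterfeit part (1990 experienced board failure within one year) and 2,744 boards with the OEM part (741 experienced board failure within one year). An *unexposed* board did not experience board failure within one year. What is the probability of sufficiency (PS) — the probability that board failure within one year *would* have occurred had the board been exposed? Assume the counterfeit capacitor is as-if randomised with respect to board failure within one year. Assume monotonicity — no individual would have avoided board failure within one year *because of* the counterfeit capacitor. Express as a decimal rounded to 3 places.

p₁ = P(outcome | exposed) = 1990/3076 = 0.64694
p₀ = P(outcome | unexposed) = 741/2744 = 0.27004
Under exogeneity and monotonicity, PS = (p₁ − p₀) / (1 − p₀).
PS = (0.64694 − 0.27004) / (1 − 0.27004) = 0.3769 / 0.72996 ≈ 0.5163

PS ≈ 0.516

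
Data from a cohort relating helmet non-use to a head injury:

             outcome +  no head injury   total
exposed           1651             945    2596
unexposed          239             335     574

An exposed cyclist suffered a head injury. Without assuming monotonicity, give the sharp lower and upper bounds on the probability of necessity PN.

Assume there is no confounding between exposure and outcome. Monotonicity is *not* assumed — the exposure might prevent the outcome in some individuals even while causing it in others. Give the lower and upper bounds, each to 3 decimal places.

p₁ = P(outcome | exposed) = 1651/2596 = 0.63598
p₀ = P(outcome | unexposed) = 239/574 = 0.41638
Under exogeneity alone the bounds on PN are max{0,(p₁−p₀)/p₁} ≤ PN ≤ min{1,(1−p₀)/p₁}.
  lower = (p₁ − p₀)/p₁ = 0.2196 / 0.63598 ≈ 0.3453
  upper = min{1, (1 − p₀)/p₁} = 0.58362 / 0.63598 ≈ 0.9177

0.345 ≤ PN ≤ 0.918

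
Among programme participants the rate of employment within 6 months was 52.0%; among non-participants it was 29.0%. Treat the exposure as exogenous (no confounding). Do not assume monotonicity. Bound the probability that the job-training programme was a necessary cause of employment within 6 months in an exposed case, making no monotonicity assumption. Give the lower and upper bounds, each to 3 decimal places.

p₁ = 0.52, p₀ = 0.29.
Under exogeneity alone the bounds on PN are max{0,(p₁−p₀)/p₁} ≤ PN ≤ min{1,(1−p₀)/p₁}.
  lower = (p₁ − p₀)/p₁ = 0.23 / 0.52 ≈ 0.4423
  upper = min{1, (1 − p₀)/p₁} = 0.71 / 0.52 ≈ 1.3654 → capped at 1

0.442 ≤ PN ≤ 1.000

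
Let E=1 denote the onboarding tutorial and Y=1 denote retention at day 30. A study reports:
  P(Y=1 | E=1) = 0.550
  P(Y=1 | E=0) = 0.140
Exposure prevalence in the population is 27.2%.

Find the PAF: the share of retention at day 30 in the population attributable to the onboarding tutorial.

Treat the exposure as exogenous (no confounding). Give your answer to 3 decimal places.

PAF ≈ 0.443

Let p₁ = 0.55, p₀ = 0.14.
Overall risk P(Y=1) = π·p₁ + (1−π)·p₀ = 0.272×0.55 + 0.728×0.14 = 0.25152.
Under exogeneity, PAF = [P(Y=1) − p₀] / P(Y=1).
PAF = (0.25152 − 0.14) / 0.25152 ≈ 0.4434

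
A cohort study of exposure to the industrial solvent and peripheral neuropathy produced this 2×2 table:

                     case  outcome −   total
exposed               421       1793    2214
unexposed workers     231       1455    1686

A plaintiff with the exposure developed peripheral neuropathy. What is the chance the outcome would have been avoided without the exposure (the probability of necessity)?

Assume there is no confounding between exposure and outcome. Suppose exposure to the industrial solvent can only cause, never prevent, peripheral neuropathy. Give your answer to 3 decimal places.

p₁ = P(outcome | exposed) = 421/2214 = 0.19015
p₀ = P(outcome | unexposed) = 231/1686 = 0.13701
Under exogeneity and monotonicity, PN = (p₁ − p₀)/p₁.
PN = (0.19015 − 0.13701) / 0.19015 ≈ 0.2795

PN ≈ 0.279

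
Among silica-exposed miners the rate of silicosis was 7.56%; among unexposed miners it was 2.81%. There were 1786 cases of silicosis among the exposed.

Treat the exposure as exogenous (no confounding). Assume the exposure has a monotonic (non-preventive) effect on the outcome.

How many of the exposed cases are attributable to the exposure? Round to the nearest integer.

about 1122 cases

p₁ = 0.0756, p₀ = 0.0281.
PN = (p₁ − p₀)/p₁ = (0.0756 − 0.0281) / 0.0756 ≈ 0.62831.
Attributable cases ≈ PN × (exposed cases) = 0.62831 × 1786 ≈ 1122.16.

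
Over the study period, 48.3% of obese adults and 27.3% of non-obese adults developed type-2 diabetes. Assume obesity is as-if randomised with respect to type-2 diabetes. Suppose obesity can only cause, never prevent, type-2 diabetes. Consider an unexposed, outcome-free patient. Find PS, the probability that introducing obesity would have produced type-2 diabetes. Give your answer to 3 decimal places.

PS ≈ 0.289

p₁ = 0.483, p₀ = 0.273.
Under exogeneity and monotonicity, PS = (p₁ − p₀) / (1 − p₀).
PS = (0.483 − 0.273) / (1 − 0.273) = 0.21 / 0.727 ≈ 0.2889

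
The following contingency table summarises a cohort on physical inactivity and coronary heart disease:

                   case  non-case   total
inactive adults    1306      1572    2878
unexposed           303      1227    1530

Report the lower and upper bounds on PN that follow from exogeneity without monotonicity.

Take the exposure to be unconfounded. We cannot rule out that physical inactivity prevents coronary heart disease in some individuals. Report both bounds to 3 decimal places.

0.564 ≤ PN ≤ 1.000

p₁ = P(outcome | exposed) = 1306/2878 = 0.45379
p₀ = P(outcome | unexposed) = 303/1530 = 0.19804
Under exogeneity alone the bounds on PN are max{0,(p₁−p₀)/p₁} ≤ PN ≤ min{1,(1−p₀)/p₁}.
  lower = (p₁ − p₀)/p₁ = 0.25575 / 0.45379 ≈ 0.5636
  upper = min{1, (1 − p₀)/p₁} = 0.80196 / 0.45379 ≈ 1.7673 → capped at 1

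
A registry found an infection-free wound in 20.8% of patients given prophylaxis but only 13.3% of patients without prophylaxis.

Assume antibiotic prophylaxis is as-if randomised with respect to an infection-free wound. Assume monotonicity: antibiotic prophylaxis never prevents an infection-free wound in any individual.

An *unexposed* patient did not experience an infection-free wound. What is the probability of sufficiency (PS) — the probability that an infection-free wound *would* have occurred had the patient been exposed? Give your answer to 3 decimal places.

PS ≈ 0.087

p₁ = 0.208, p₀ = 0.133.
Under exogeneity and monotonicity, PS = (p₁ − p₀) / (1 − p₀).
PS = (0.208 − 0.133) / (1 − 0.133) = 0.075 / 0.867 ≈ 0.0865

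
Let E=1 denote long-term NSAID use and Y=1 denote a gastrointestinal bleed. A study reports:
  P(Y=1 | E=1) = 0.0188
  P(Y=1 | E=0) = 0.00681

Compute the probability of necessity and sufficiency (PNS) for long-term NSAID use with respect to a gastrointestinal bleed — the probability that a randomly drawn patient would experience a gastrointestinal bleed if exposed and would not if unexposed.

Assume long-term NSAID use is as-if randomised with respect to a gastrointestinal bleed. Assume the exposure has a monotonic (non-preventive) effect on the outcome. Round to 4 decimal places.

Let p₁ = 0.0188, p₀ = 0.00681.
Under exogeneity and monotonicity, PNS = p₁ − p₀.
PNS = 0.0188 − 0.00681 = 0.01199

PNS ≈ 0.0120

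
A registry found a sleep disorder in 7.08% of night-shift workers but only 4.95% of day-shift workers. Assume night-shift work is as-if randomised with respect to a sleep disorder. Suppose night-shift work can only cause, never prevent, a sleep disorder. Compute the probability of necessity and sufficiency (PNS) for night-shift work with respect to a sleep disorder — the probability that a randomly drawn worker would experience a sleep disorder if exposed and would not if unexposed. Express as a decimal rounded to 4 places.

PNS ≈ 0.0213

p₁ = 0.0708, p₀ = 0.0495.
Under exogeneity and monotonicity, PNS = p₁ − p₀.
PNS = 0.0708 − 0.0495 = 0.0213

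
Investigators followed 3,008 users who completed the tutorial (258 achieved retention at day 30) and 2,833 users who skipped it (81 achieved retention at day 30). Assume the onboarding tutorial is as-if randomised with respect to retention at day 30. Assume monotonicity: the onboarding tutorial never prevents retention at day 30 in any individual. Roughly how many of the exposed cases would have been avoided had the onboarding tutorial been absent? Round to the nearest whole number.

about 172 cases

p₁ = P(outcome | exposed) = 258/3008 = 0.085771
p₀ = P(outcome | unexposed) = 81/2833 = 0.028592
PN = (p₁ − p₀)/p₁ = (0.085771 − 0.028592) / 0.085771 ≈ 0.66665.
Attributable cases ≈ PN × (exposed cases) = 0.66665 × 258 ≈ 172.00.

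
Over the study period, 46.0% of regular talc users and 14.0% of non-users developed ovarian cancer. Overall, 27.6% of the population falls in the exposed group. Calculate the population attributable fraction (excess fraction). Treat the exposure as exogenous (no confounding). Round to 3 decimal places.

p₁ = 0.46, p₀ = 0.14.
Overall risk P(Y=1) = π·p₁ + (1−π)·p₀ = 0.276×0.46 + 0.724×0.14 = 0.22832.
Under exogeneity, PAF = [P(Y=1) − p₀] / P(Y=1).
PAF = (0.22832 − 0.14) / 0.22832 ≈ 0.3868

PAF ≈ 0.387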